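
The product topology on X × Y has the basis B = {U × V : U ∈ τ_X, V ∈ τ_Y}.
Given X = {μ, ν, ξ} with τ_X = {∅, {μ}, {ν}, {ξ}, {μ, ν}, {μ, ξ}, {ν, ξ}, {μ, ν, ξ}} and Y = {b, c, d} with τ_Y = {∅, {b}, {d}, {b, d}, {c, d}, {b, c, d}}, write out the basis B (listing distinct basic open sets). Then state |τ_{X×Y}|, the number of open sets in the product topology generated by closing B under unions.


Basis B = {∅ × ∅, {μ} × {b}, {μ} × {d}, {ν} × {b}, {ν} × {d}, {ξ} × {b}, {ξ} × {d}, {μ} × {b, d}, {μ, ν} × {b}, {μ, ξ} × {b}, {μ} × {c, d}, {μ, ν} × {d}, {μ, ξ} × {d}, {ν} × {b, d}, {ν, ξ} × {b}, {ν} × {c, d}, {ν, ξ} × {d}, {ξ} × {b, d}, {ξ} × {c, d}, {μ} × {b, c, d}, {μ, ν, ξ} × {b}, {μ, ν, ξ} × {d}, {ν} × {b, c, d}, {ξ} × {b, c, d}, {μ, ν} × {b, d}, {μ, ξ} × {b, d}, {μ, ν} × {c, d}, {μ, ξ} × {c, d}, {ν, ξ} × {b, d}, {ν, ξ} × {c, d}, {μ, ν} × {b, c, d}, {μ, ξ} × {b, c, d}, {μ, ν, ξ} × {b, d}, {μ, ν, ξ} × {c, d}, {ν, ξ} × {b, c, d}, {μ, ν, ξ} × {b, c, d}}; |τ_{X×Y}| = 216.

Enumerate products U × V with U ∈ τ_X, V ∈ τ_Y (deduplicated):
  ∅ × ∅ = {} (∅)
  {μ} × {b} = {(μ,b)}
  {μ} × {d} = {(μ,d)}
  {ν} × {b} = {(ν,b)}
  {ν} × {d} = {(ν,d)}
  {ξ} × {b} = {(ξ,b)}
  {ξ} × {d} = {(ξ,d)}
  {μ} × {b, d} = {(μ,b), (μ,d)}
  {μ, ν} × {b} = {(μ,b), (ν,b)}
  {μ, ξ} × {b} = {(μ,b), (ξ,b)}
  {μ} × {c, d} = {(μ,c), (μ,d)}
  {μ, ν} × {d} = {(μ,d), (ν,d)}
  {μ, ξ} × {d} = {(μ,d), (ξ,d)}
  {ν} × {b, d} = {(ν,b), (ν,d)}
  {ν, ξ} × {b} = {(ν,b), (ξ,b)}
  {ν} × {c, d} = {(ν,c), (ν,d)}
  {ν, ξ} × {d} = {(ν,d), (ξ,d)}
  {ξ} × {b, d} = {(ξ,b), (ξ,d)}
  {ξ} × {c, d} = {(ξ,c), (ξ,d)}
  {μ} × {b, c, d} = {(μ,b), (μ,c), (μ,d)}
  {μ, ν, ξ} × {b} = {(μ,b), (ν,b), (ξ,b)}
  {μ, ν, ξ} × {d} = {(μ,d), (ν,d), (ξ,d)}
  {ν} × {b, c, d} = {(ν,b), (ν,c), (ν,d)}
  {ξ} × {b, c, d} = {(ξ,b), (ξ,c), (ξ,d)}
  {μ, ν} × {b, d} = {(μ,b), (μ,d), (ν,b), (ν,d)}
  {μ, ξ} × {b, d} = {(μ,b), (μ,d), (ξ,b), (ξ,d)}
  {μ, ν} × {c, d} = {(μ,c), (μ,d), (ν,c), (ν,d)}
  {μ, ξ} × {c, d} = {(μ,c), (μ,d), (ξ,c), (ξ,d)}
  {ν, ξ} × {b, d} = {(ν,b), (ν,d), (ξ,b), (ξ,d)}
  {ν, ξ} × {c, d} = {(ν,c), (ν,d), (ξ,c), (ξ,d)}
  {μ, ν} × {b, c, d} = {(μ,b), (μ,c), (μ,d), (ν,b), (ν,c), (ν,d)}
  {μ, ξ} × {b, c, d} = {(μ,b), (μ,c), (μ,d), (ξ,b), (ξ,c), (ξ,d)}
  {μ, ν, ξ} × {b, d} = {(μ,b), (μ,d), (ν,b), (ν,d), (ξ,b), (ξ,d)}
  {μ, ν, ξ} × {c, d} = {(μ,c), (μ,d), (ν,c), (ν,d), (ξ,c), (ξ,d)}
  {ν, ξ} × {b, c, d} = {(ν,b), (ν,c), (ν,d), (ξ,b), (ξ,c), (ξ,d)}
  {μ, ν, ξ} × {b, c, d} = {(μ,b), (μ,c), (μ,d), (ν,b), (ν,c), (ν,d), (ξ,b), (ξ,c), (ξ,d)}
These 36 distinct sets form the basis B.
Close under arbitrary unions to get τ_{X×Y}; counting gives |τ_{X×Y}| = 216.


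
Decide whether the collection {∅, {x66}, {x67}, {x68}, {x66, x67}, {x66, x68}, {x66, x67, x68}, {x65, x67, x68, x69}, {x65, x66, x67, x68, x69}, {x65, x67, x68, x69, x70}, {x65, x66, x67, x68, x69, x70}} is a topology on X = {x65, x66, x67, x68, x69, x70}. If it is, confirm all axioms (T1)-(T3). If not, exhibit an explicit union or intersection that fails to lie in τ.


τ is NOT a topology on X.

Axiom (T1): ∅ ∈ τ? Yes; X ∈ τ? Yes.
Axiom (T2/T3): check pairwise unions and intersections of members of τ.
Counterexample for (T2): {x67} ∪ {x68} = {x67, x68} ∉ τ. Therefore τ is NOT a topology.


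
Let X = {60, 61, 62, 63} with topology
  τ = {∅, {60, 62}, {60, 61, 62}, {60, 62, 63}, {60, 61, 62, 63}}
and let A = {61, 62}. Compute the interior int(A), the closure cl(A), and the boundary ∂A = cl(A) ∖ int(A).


int(A) = ∅, cl(A) = {60, 61, 62, 63}, ∂A = {60, 61, 62, 63}.

Closed sets in (X, τ) are complements of opens:
  closed(X, τ) = {∅, {61}, {63}, {61, 63}, {60, 61, 62, 63}}.
int(A) = ⋃ {U ∈ τ : U ⊆ A}. Opens contained in A: ∅.
Taking the union of these: int(A) = ∅.
cl(A) = ⋂ {C closed : A ⊆ C}. Closed sets containing A: {60, 61, 62, 63}.
Intersecting these: cl(A) = {60, 61, 62, 63}.
∂A = cl(A) ∖ int(A) = {60, 61, 62, 63} ∖ ∅ = {60, 61, 62, 63}.


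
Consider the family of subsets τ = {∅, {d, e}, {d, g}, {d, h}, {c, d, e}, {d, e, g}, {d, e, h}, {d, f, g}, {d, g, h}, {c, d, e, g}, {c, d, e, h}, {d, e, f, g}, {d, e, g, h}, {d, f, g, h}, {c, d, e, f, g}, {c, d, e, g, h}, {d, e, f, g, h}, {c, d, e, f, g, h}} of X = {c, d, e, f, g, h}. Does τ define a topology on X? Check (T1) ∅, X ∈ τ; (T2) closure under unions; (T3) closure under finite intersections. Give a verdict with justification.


τ is NOT a topology on X.

Axiom (T1): ∅ ∈ τ? Yes; X ∈ τ? Yes.
Axiom (T2/T3): check pairwise unions and intersections of members of τ.
Counterexample for (T3): {d, e} ∩ {d, g} = {d} ∉ τ. Therefore τ is NOT a topology.


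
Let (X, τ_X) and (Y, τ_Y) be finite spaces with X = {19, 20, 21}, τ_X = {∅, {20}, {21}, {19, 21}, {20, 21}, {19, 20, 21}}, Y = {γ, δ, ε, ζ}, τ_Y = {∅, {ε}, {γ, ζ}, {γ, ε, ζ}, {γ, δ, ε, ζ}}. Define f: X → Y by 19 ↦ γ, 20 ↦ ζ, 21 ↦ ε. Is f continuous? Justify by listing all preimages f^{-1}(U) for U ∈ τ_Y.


f is NOT continuous.

Compute f^{-1}(U) for each U ∈ τ_Y:
  U = ∅: f^{-1}(U) = ∅ ∈ τ_X ✓.
  U = {ε}: f^{-1}(U) = {21} ∈ τ_X ✓.
  U = {γ, ζ}: f^{-1}(U) = {19, 20} ∉ τ_X ✗.
  U = {γ, ε, ζ}: f^{-1}(U) = {19, 20, 21} ∈ τ_X ✓.
  U = {γ, δ, ε, ζ}: f^{-1}(U) = {19, 20, 21} ∈ τ_X ✓.
Found U = {γ, ζ} with f^{-1}(U) = {19, 20} not in τ_X. Therefore f is NOT continuous.


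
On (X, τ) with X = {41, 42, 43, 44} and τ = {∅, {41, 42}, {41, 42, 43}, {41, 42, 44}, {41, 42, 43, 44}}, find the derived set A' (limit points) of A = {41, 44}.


A' = {42, 43, 44}

For each x ∈ X, list the open sets U ∈ τ with x ∈ U, then check whether U ∩ (A ∖ {x}) ≠ ∅ for every such U.
  x = 41: open {41, 42} ∋ x has {41, 42} ∩ (A ∖ {41}) = ∅, so x is NOT a limit point.
  x = 42: opens ∋ x are {41, 42}, {41, 42, 43}, {41, 42, 44}, {41, 42, 43, 44}; each meets A ∖ {42}, so x IS a limit point.
  x = 43: opens ∋ x are {41, 42, 43}, {41, 42, 43, 44}; each meets A ∖ {43}, so x IS a limit point.
  x = 44: opens ∋ x are {41, 42, 44}, {41, 42, 43, 44}; each meets A ∖ {44}, so x IS a limit point.
Collecting: A' = {42, 43, 44}.


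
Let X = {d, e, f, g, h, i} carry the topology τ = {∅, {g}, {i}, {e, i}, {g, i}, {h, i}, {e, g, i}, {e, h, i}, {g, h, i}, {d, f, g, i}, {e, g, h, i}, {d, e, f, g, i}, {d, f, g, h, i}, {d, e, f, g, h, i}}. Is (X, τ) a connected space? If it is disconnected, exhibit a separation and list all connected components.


(X, τ) is connected.

Find clopen sets (U ∈ τ with X ∖ U ∈ τ):
  U = ∅, X ∖ U = {d, e, f, g, h, i} — both open, so U is clopen.
  U = {d, e, f, g, h, i}, X ∖ U = ∅ — both open, so U is clopen.
Only trivial clopens (∅ and X) exist, so (X, τ) is connected.
Compute connected components by grouping points that agree on all clopens:
  component: {d, e, f, g, h, i}


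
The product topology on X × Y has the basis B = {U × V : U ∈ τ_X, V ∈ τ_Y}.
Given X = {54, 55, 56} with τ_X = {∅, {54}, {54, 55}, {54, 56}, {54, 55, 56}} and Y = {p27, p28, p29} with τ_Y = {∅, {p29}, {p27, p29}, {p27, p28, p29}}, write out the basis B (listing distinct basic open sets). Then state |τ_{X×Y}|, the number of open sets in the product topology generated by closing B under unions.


Basis B = {∅ × ∅, {54} × {p29}, {54} × {p27, p29}, {54, 55} × {p29}, {54, 56} × {p29}, {54} × {p27, p28, p29}, {54, 55, 56} × {p29}, {54, 55} × {p27, p29}, {54, 56} × {p27, p29}, {54, 55} × {p27, p28, p29}, {54, 56} × {p27, p28, p29}, {54, 55, 56} × {p27, p29}, {54, 55, 56} × {p27, p28, p29}}; |τ_{X×Y}| = 30.

Enumerate products U × V with U ∈ τ_X, V ∈ τ_Y (deduplicated):
  ∅ × ∅ = {} (∅)
  {54} × {p29} = {(54,p29)}
  {54} × {p27, p29} = {(54,p27), (54,p29)}
  {54, 55} × {p29} = {(54,p29), (55,p29)}
  {54, 56} × {p29} = {(54,p29), (56,p29)}
  {54} × {p27, p28, p29} = {(54,p27), (54,p28), (54,p29)}
  {54, 55, 56} × {p29} = {(54,p29), (55,p29), (56,p29)}
  {54, 55} × {p27, p29} = {(54,p27), (54,p29), (55,p27), (55,p29)}
  {54, 56} × {p27, p29} = {(54,p27), (54,p29), (56,p27), (56,p29)}
  {54, 55} × {p27, p28, p29} = {(54,p27), (54,p28), (54,p29), (55,p27), (55,p28), (55,p29)}
  {54, 56} × {p27, p28, p29} = {(54,p27), (54,p28), (54,p29), (56,p27), (56,p28), (56,p29)}
  {54, 55, 56} × {p27, p29} = {(54,p27), (54,p29), (55,p27), (55,p29), (56,p27), (56,p29)}
  {54, 55, 56} × {p27, p28, p29} = {(54,p27), (54,p28), (54,p29), (55,p27), (55,p28), (55,p29), (56,p27), (56,p28), (56,p29)}
These 13 distinct sets form the basis B.
Close under arbitrary unions to get τ_{X×Y}; counting gives |τ_{X×Y}| = 30.


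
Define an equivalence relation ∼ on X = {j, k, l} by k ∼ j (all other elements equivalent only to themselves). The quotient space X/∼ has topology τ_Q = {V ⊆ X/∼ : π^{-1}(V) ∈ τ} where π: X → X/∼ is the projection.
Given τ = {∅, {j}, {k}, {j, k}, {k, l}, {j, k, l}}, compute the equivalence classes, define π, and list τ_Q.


X/∼ = {[j=k], [l]}; |τ_Q| = 3.

Equivalence classes: [j=k], [l].
Quotient map π: X → X/∼ sends j ↦ [j=k], k ↦ [j=k], l ↦ [l].
For each subset V ⊆ X/∼, compute π^{-1}(V) ⊆ X and check whether π^{-1}(V) ∈ τ. V is open in τ_Q iff π^{-1}(V) ∈ τ.
  V = {}: π^{-1}(V) = ∅ ∈ τ ✓.
  V = {[j=k]}: π^{-1}(V) = {j, k} ∈ τ ✓.
  V = {[l]}: π^{-1}(V) = {l} ∉ τ ✗.
  V = {[j=k], [l]}: π^{-1}(V) = {j, k, l} ∈ τ ✓.
Open sets in the quotient: τ_Q = {{}, {[j=k]}, {[j=k], [l]}} (3 elements).


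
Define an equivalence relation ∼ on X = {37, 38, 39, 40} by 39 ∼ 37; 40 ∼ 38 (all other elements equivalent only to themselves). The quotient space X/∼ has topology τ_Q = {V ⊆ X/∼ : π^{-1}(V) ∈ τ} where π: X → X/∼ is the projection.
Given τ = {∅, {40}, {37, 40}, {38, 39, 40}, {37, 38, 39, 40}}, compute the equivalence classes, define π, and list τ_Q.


X/∼ = {[37=39], [38=40]}; |τ_Q| = 2.

Equivalence classes: [37=39], [38=40].
Quotient map π: X → X/∼ sends 37 ↦ [37=39], 38 ↦ [38=40], 39 ↦ [37=39], 40 ↦ [38=40].
For each subset V ⊆ X/∼, compute π^{-1}(V) ⊆ X and check whether π^{-1}(V) ∈ τ. V is open in τ_Q iff π^{-1}(V) ∈ τ.
  V = {}: π^{-1}(V) = ∅ ∈ τ ✓.
  V = {[37=39]}: π^{-1}(V) = {37, 39} ∉ τ ✗.
  V = {[38=40]}: π^{-1}(V) = {38, 40} ∉ τ ✗.
  V = {[37=39], [38=40]}: π^{-1}(V) = {37, 38, 39, 40} ∈ τ ✓.
Open sets in the quotient: τ_Q = {{}, {[37=39], [38=40]}} (2 elements).


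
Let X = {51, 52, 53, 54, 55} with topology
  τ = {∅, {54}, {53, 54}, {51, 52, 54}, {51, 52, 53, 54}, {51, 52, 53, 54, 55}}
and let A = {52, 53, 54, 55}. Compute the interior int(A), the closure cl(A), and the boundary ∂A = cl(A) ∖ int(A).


int(A) = {53, 54}, cl(A) = {51, 52, 53, 54, 55}, ∂A = {51, 52, 55}.

Closed sets in (X, τ) are complements of opens:
  closed(X, τ) = {∅, {55}, {53, 55}, {51, 52, 55}, {51, 52, 53, 55}, {51, 52, 53, 54, 55}}.
int(A) = ⋃ {U ∈ τ : U ⊆ A}. Opens contained in A: ∅, {54}, {53, 54}.
Taking the union of these: int(A) = {53, 54}.
cl(A) = ⋂ {C closed : A ⊆ C}. Closed sets containing A: {51, 52, 53, 54, 55}.
Intersecting these: cl(A) = {51, 52, 53, 54, 55}.
∂A = cl(A) ∖ int(A) = {51, 52, 53, 54, 55} ∖ {53, 54} = {51, 52, 55}.


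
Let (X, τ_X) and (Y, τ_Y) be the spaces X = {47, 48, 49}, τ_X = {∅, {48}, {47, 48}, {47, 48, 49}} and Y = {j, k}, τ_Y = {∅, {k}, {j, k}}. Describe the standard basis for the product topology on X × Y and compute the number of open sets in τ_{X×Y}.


Basis B = {∅ × ∅, {48} × {k}, {47, 48} × {k}, {48} × {j, k}, {47, 48, 49} × {k}, {47, 48} × {j, k}, {47, 48, 49} × {j, k}}; |τ_{X×Y}| = 10.

Enumerate products U × V with U ∈ τ_X, V ∈ τ_Y (deduplicated):
  ∅ × ∅ = {} (∅)
  {48} × {k} = {(48,k)}
  {47, 48} × {k} = {(47,k), (48,k)}
  {48} × {j, k} = {(48,j), (48,k)}
  {47, 48, 49} × {k} = {(47,k), (48,k), (49,k)}
  {47, 48} × {j, k} = {(47,j), (47,k), (48,j), (48,k)}
  {47, 48, 49} × {j, k} = {(47,j), (47,k), (48,j), (48,k), (49,j), (49,k)}
These 7 distinct sets form the basis B.
Close under arbitrary unions to get τ_{X×Y}; counting gives |τ_{X×Y}| = 10.


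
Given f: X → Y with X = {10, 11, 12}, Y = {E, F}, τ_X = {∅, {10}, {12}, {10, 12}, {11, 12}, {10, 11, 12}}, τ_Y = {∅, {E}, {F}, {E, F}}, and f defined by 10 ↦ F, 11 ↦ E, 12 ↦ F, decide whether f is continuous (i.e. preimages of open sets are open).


f is NOT continuous.

Compute f^{-1}(U) for each U ∈ τ_Y:
  U = ∅: f^{-1}(U) = ∅ ∈ τ_X ✓.
  U = {E}: f^{-1}(U) = {11} ∉ τ_X ✗.
  U = {F}: f^{-1}(U) = {10, 12} ∈ τ_X ✓.
  U = {E, F}: f^{-1}(U) = {10, 11, 12} ∈ τ_X ✓.
Found U = {E} with f^{-1}(U) = {11} not in τ_X. Therefore f is NOT continuous.


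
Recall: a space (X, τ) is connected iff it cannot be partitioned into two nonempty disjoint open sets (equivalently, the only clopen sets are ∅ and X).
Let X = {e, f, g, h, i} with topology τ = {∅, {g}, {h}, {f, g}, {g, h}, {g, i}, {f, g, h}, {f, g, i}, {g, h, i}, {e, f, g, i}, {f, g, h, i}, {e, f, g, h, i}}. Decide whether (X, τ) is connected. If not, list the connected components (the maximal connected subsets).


(X, τ) is disconnected; components = [{h}, {e, f, g, i}].

Find clopen sets (U ∈ τ with X ∖ U ∈ τ):
  U = ∅, X ∖ U = {e, f, g, h, i} — both open, so U is clopen.
  U = {h}, X ∖ U = {e, f, g, i} — both open, so U is clopen.
  U = {e, f, g, i}, X ∖ U = {h} — both open, so U is clopen.
  U = {e, f, g, h, i}, X ∖ U = ∅ — both open, so U is clopen.
Nontrivial clopen(s) exist: e.g. {e, f, g, i}. So (X, τ) is disconnected.
Compute connected components by grouping points that agree on all clopens:
  component: {h}
  component: {e, f, g, i}


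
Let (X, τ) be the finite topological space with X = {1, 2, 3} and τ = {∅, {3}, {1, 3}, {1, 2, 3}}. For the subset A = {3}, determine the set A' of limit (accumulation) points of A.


A' = {1, 2}

For each x ∈ X, list the open sets U ∈ τ with x ∈ U, then check whether U ∩ (A ∖ {x}) ≠ ∅ for every such U.
  x = 1: opens ∋ x are {1, 3}, {1, 2, 3}; each meets A ∖ {1}, so x IS a limit point.
  x = 2: opens ∋ x are {1, 2, 3}; each meets A ∖ {2}, so x IS a limit point.
  x = 3: open {3} ∋ x has {3} ∩ (A ∖ {3}) = ∅, so x is NOT a limit point.
Collecting: A' = {1, 2}.


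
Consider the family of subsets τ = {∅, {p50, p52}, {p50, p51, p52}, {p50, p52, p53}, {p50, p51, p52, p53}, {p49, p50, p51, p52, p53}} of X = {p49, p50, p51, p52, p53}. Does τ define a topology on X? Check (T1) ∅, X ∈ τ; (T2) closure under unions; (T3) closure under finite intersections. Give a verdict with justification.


τ IS a topology on X.

Axiom (T1): ∅ ∈ τ? Yes; X ∈ τ? Yes.
Axiom (T2/T3): check pairwise unions and intersections of members of τ.
All pairwise intersections and unions checked — each lies in τ. Therefore τ satisfies (T1), (T2), (T3): it IS a topology on X.


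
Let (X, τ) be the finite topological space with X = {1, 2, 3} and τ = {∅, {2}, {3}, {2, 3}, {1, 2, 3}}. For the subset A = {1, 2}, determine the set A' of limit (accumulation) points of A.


A' = {1}

For each x ∈ X, list the open sets U ∈ τ with x ∈ U, then check whether U ∩ (A ∖ {x}) ≠ ∅ for every such U.
  x = 1: opens ∋ x are {1, 2, 3}; each meets A ∖ {1}, so x IS a limit point.
  x = 2: open {2} ∋ x has {2} ∩ (A ∖ {2}) = ∅, so x is NOT a limit point.
  x = 3: open {3} ∋ x has {3} ∩ (A ∖ {3}) = ∅, so x is NOT a limit point.
Collecting: A' = {1}.


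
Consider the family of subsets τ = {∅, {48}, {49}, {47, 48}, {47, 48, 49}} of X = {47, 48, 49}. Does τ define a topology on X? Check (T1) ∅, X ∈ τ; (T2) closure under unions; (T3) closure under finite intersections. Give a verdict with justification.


τ is NOT a topology on X.

Axiom (T1): ∅ ∈ τ? Yes; X ∈ τ? Yes.
Axiom (T2/T3): check pairwise unions and intersections of members of τ.
Counterexample for (T2): {48} ∪ {49} = {48, 49} ∉ τ. Therefore τ is NOT a topology.


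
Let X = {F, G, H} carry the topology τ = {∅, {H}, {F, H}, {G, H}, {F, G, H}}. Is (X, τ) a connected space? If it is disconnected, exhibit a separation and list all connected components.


(X, τ) is connected.

Find clopen sets (U ∈ τ with X ∖ U ∈ τ):
  U = ∅, X ∖ U = {F, G, H} — both open, so U is clopen.
  U = {F, G, H}, X ∖ U = ∅ — both open, so U is clopen.
Only trivial clopens (∅ and X) exist, so (X, τ) is connected.
Compute connected components by grouping points that agree on all clopens:
  component: {F, G, H}


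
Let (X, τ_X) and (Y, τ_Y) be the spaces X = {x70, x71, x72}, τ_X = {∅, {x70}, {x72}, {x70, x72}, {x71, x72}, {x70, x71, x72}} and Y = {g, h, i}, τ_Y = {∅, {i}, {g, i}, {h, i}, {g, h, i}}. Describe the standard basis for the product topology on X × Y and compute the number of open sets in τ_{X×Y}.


Basis B = {∅ × ∅, {x70} × {i}, {x72} × {i}, {x70} × {g, i}, {x70} × {h, i}, {x70, x72} × {i}, {x71, x72} × {i}, {x72} × {g, i}, {x72} × {h, i}, {x70} × {g, h, i}, {x70, x71, x72} × {i}, {x72} × {g, h, i}, {x70, x72} × {g, i}, {x70, x72} × {h, i}, {x71, x72} × {g, i}, {x71, x72} × {h, i}, {x70, x72} × {g, h, i}, {x70, x71, x72} × {g, i}, {x70, x71, x72} × {h, i}, {x71, x72} × {g, h, i}, {x70, x71, x72} × {g, h, i}}; |τ_{X×Y}| = 70.

Enumerate products U × V with U ∈ τ_X, V ∈ τ_Y (deduplicated):
  ∅ × ∅ = {} (∅)
  {x70} × {i} = {(x70,i)}
  {x72} × {i} = {(x72,i)}
  {x70} × {g, i} = {(x70,g), (x70,i)}
  {x70} × {h, i} = {(x70,h), (x70,i)}
  {x70, x72} × {i} = {(x70,i), (x72,i)}
  {x71, x72} × {i} = {(x71,i), (x72,i)}
  {x72} × {g, i} = {(x72,g), (x72,i)}
  {x72} × {h, i} = {(x72,h), (x72,i)}
  {x70} × {g, h, i} = {(x70,g), (x70,h), (x70,i)}
  {x70, x71, x72} × {i} = {(x70,i), (x71,i), (x72,i)}
  {x72} × {g, h, i} = {(x72,g), (x72,h), (x72,i)}
  {x70, x72} × {g, i} = {(x70,g), (x70,i), (x72,g), (x72,i)}
  {x70, x72} × {h, i} = {(x70,h), (x70,i), (x72,h), (x72,i)}
  {x71, x72} × {g, i} = {(x71,g), (x71,i), (x72,g), (x72,i)}
  {x71, x72} × {h, i} = {(x71,h), (x71,i), (x72,h), (x72,i)}
  {x70, x72} × {g, h, i} = {(x70,g), (x70,h), (x70,i), (x72,g), (x72,h), (x72,i)}
  {x70, x71, x72} × {g, i} = {(x70,g), (x70,i), (x71,g), (x71,i), (x72,g), (x72,i)}
  {x70, x71, x72} × {h, i} = {(x70,h), (x70,i), (x71,h), (x71,i), (x72,h), (x72,i)}
  {x71, x72} × {g, h, i} = {(x71,g), (x71,h), (x71,i), (x72,g), (x72,h), (x72,i)}
  {x70, x71, x72} × {g, h, i} = {(x70,g), (x70,h), (x70,i), (x71,g), (x71,h), (x71,i), (x72,g), (x72,h), (x72,i)}
These 21 distinct sets form the basis B.
Close under arbitrary unions to get τ_{X×Y}; counting gives |τ_{X×Y}| = 70.


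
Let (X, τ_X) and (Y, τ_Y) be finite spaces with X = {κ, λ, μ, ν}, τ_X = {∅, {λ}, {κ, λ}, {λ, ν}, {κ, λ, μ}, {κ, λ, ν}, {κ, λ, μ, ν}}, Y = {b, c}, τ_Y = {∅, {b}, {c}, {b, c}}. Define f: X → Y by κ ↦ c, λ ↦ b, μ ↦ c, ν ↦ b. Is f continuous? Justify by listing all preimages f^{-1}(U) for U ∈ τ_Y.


f is NOT continuous.

Compute f^{-1}(U) for each U ∈ τ_Y:
  U = ∅: f^{-1}(U) = ∅ ∈ τ_X ✓.
  U = {b}: f^{-1}(U) = {λ, ν} ∈ τ_X ✓.
  U = {c}: f^{-1}(U) = {κ, μ} ∉ τ_X ✗.
  U = {b, c}: f^{-1}(U) = {κ, λ, μ, ν} ∈ τ_X ✓.
Found U = {c} with f^{-1}(U) = {κ, μ} not in τ_X. Therefore f is NOT continuous.


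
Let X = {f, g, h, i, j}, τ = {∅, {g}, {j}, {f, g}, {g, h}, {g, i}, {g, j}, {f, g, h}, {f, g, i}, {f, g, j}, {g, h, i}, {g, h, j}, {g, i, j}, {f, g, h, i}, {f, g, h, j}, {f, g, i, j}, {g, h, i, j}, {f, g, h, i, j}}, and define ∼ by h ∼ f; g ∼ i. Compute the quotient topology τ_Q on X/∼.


X/∼ = {[f=h], [g=i], [j]}; |τ_Q| = 6.

Equivalence classes: [f=h], [g=i], [j].
Quotient map π: X → X/∼ sends f ↦ [f=h], g ↦ [g=i], h ↦ [f=h], i ↦ [g=i], j ↦ [j].
For each subset V ⊆ X/∼, compute π^{-1}(V) ⊆ X and check whether π^{-1}(V) ∈ τ. V is open in τ_Q iff π^{-1}(V) ∈ τ.
  V = {}: π^{-1}(V) = ∅ ∈ τ ✓.
  V = {[f=h]}: π^{-1}(V) = {f, h} ∉ τ ✗.
  V = {[g=i]}: π^{-1}(V) = {g, i} ∈ τ ✓.
  V = {[f=h], [g=i]}: π^{-1}(V) = {f, g, h, i} ∈ τ ✓.
  V = {[j]}: π^{-1}(V) = {j} ∈ τ ✓.
  V = {[f=h], [j]}: π^{-1}(V) = {f, h, j} ∉ τ ✗.
  V = {[g=i], [j]}: π^{-1}(V) = {g, i, j} ∈ τ ✓.
  V = {[f=h], [g=i], [j]}: π^{-1}(V) = {f, g, h, i, j} ∈ τ ✓.
Open sets in the quotient: τ_Q = {{}, {[g=i]}, {[f=h], [g=i]}, {[j]}, {[g=i], [j]}, {[f=h], [g=i], [j]}} (6 elements).


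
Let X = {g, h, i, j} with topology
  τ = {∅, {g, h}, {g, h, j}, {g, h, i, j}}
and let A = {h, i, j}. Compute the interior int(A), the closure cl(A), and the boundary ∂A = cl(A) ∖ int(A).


int(A) = ∅, cl(A) = {g, h, i, j}, ∂A = {g, h, i, j}.

Closed sets in (X, τ) are complements of opens:
  closed(X, τ) = {∅, {i}, {i, j}, {g, h, i, j}}.
int(A) = ⋃ {U ∈ τ : U ⊆ A}. Opens contained in A: ∅.
Taking the union of these: int(A) = ∅.
cl(A) = ⋂ {C closed : A ⊆ C}. Closed sets containing A: {g, h, i, j}.
Intersecting these: cl(A) = {g, h, i, j}.
∂A = cl(A) ∖ int(A) = {g, h, i, j} ∖ ∅ = {g, h, i, j}.


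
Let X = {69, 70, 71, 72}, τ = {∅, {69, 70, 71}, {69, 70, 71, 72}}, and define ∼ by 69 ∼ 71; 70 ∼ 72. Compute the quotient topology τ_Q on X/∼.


X/∼ = {[69=71], [70=72]}; |τ_Q| = 2.

Equivalence classes: [69=71], [70=72].
Quotient map π: X → X/∼ sends 69 ↦ [69=71], 70 ↦ [70=72], 71 ↦ [69=71], 72 ↦ [70=72].
For each subset V ⊆ X/∼, compute π^{-1}(V) ⊆ X and check whether π^{-1}(V) ∈ τ. V is open in τ_Q iff π^{-1}(V) ∈ τ.
  V = {}: π^{-1}(V) = ∅ ∈ τ ✓.
  V = {[69=71]}: π^{-1}(V) = {69, 71} ∉ τ ✗.
  V = {[70=72]}: π^{-1}(V) = {70, 72} ∉ τ ✗.
  V = {[69=71], [70=72]}: π^{-1}(V) = {69, 70, 71, 72} ∈ τ ✓.
Open sets in the quotient: τ_Q = {{}, {[69=71], [70=72]}} (2 elements).


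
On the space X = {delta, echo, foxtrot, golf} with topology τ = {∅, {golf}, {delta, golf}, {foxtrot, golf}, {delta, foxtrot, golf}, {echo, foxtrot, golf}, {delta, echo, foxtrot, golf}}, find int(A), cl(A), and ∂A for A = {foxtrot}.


int(A) = ∅, cl(A) = {echo, foxtrot}, ∂A = {echo, foxtrot}.

Closed sets in (X, τ) are complements of opens:
  closed(X, τ) = {∅, {delta}, {echo}, {delta, echo}, {echo, foxtrot}, {delta, echo, foxtrot}, {delta, echo, foxtrot, golf}}.
int(A) = ⋃ {U ∈ τ : U ⊆ A}. Opens contained in A: ∅.
Taking the union of these: int(A) = ∅.
cl(A) = ⋂ {C closed : A ⊆ C}. Closed sets containing A: {echo, foxtrot}, {delta, echo, foxtrot}, {delta, echo, foxtrot, golf}.
Intersecting these: cl(A) = {echo, foxtrot}.
∂A = cl(A) ∖ int(A) = {echo, foxtrot} ∖ ∅ = {echo, foxtrot}.


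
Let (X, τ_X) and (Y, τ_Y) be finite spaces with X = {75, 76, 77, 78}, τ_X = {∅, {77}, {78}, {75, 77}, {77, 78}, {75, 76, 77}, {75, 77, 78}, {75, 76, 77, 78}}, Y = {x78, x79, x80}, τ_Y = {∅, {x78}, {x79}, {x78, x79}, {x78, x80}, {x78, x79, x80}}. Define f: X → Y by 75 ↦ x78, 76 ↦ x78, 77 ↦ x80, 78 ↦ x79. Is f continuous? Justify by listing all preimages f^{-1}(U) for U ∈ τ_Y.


f is NOT continuous.

Compute f^{-1}(U) for each U ∈ τ_Y:
  U = ∅: f^{-1}(U) = ∅ ∈ τ_X ✓.
  U = {x78}: f^{-1}(U) = {75, 76} ∉ τ_X ✗.
  U = {x79}: f^{-1}(U) = {78} ∈ τ_X ✓.
  U = {x78, x79}: f^{-1}(U) = {75, 76, 78} ∉ τ_X ✗.
  U = {x78, x80}: f^{-1}(U) = {75, 76, 77} ∈ τ_X ✓.
  U = {x78, x79, x80}: f^{-1}(U) = {75, 76, 77, 78} ∈ τ_X ✓.
Found U = {x78} with f^{-1}(U) = {75, 76} not in τ_X. Therefore f is NOT continuous.


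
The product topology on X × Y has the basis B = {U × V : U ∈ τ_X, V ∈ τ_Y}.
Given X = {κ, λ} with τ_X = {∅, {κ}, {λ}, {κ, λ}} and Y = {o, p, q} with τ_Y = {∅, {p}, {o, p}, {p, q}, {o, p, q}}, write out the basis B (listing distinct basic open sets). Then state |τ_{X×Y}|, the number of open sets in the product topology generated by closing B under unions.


Basis B = {∅ × ∅, {κ} × {p}, {λ} × {p}, {κ} × {o, p}, {κ} × {p, q}, {κ, λ} × {p}, {λ} × {o, p}, {λ} × {p, q}, {κ} × {o, p, q}, {λ} × {o, p, q}, {κ, λ} × {o, p}, {κ, λ} × {p, q}, {κ, λ} × {o, p, q}}; |τ_{X×Y}| = 25.

Enumerate products U × V with U ∈ τ_X, V ∈ τ_Y (deduplicated):
  ∅ × ∅ = {} (∅)
  {κ} × {p} = {(κ,p)}
  {λ} × {p} = {(λ,p)}
  {κ} × {o, p} = {(κ,o), (κ,p)}
  {κ} × {p, q} = {(κ,p), (κ,q)}
  {κ, λ} × {p} = {(κ,p), (λ,p)}
  {λ} × {o, p} = {(λ,o), (λ,p)}
  {λ} × {p, q} = {(λ,p), (λ,q)}
  {κ} × {o, p, q} = {(κ,o), (κ,p), (κ,q)}
  {λ} × {o, p, q} = {(λ,o), (λ,p), (λ,q)}
  {κ, λ} × {o, p} = {(κ,o), (κ,p), (λ,o), (λ,p)}
  {κ, λ} × {p, q} = {(κ,p), (κ,q), (λ,p), (λ,q)}
  {κ, λ} × {o, p, q} = {(κ,o), (κ,p), (κ,q), (λ,o), (λ,p), (λ,q)}
These 13 distinct sets form the basis B.
Close under arbitrary unions to get τ_{X×Y}; counting gives |τ_{X×Y}| = 25.


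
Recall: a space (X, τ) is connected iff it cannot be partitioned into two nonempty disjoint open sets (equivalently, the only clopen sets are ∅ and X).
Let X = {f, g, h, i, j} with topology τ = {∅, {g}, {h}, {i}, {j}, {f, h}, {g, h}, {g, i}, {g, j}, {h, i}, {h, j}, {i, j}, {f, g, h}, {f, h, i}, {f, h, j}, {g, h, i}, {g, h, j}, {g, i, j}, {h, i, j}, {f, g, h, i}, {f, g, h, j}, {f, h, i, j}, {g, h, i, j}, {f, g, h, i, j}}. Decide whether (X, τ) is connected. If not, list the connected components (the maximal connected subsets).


(X, τ) is disconnected; components = [{g}, {i}, {j}, {f, h}].

Find clopen sets (U ∈ τ with X ∖ U ∈ τ):
  U = ∅, X ∖ U = {f, g, h, i, j} — both open, so U is clopen.
  U = {g}, X ∖ U = {f, h, i, j} — both open, so U is clopen.
  U = {i}, X ∖ U = {f, g, h, j} — both open, so U is clopen.
  U = {j}, X ∖ U = {f, g, h, i} — both open, so U is clopen.
  U = {f, h}, X ∖ U = {g, i, j} — both open, so U is clopen.
  U = {g, i}, X ∖ U = {f, h, j} — both open, so U is clopen.
  U = {g, j}, X ∖ U = {f, h, i} — both open, so U is clopen.
  U = {i, j}, X ∖ U = {f, g, h} — both open, so U is clopen.
  U = {f, g, h}, X ∖ U = {i, j} — both open, so U is clopen.
  U = {f, h, i}, X ∖ U = {g, j} — both open, so U is clopen.
  U = {f, h, j}, X ∖ U = {g, i} — both open, so U is clopen.
  U = {g, i, j}, X ∖ U = {f, h} — both open, so U is clopen.
  U = {f, g, h, i}, X ∖ U = {j} — both open, so U is clopen.
  U = {f, g, h, j}, X ∖ U = {i} — both open, so U is clopen.
  U = {f, h, i, j}, X ∖ U = {g} — both open, so U is clopen.
  U = {f, g, h, i, j}, X ∖ U = ∅ — both open, so U is clopen.
Nontrivial clopen(s) exist: e.g. {j}. So (X, τ) is disconnected.
Compute connected components by grouping points that agree on all clopens:
  component: {g}
  component: {i}
  component: {j}
  component: {f, h}


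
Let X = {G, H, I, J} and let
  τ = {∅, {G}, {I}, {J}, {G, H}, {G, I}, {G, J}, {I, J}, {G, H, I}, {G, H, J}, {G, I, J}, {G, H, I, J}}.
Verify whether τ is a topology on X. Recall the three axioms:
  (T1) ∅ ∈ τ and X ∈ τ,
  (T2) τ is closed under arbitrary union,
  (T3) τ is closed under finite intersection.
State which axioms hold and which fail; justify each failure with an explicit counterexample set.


τ IS a topology on X.

Axiom (T1): ∅ ∈ τ? Yes; X ∈ τ? Yes.
Axiom (T2/T3): check pairwise unions and intersections of members of τ.
All pairwise intersections and unions checked — each lies in τ. Therefore τ satisfies (T1), (T2), (T3): it IS a topology on X.


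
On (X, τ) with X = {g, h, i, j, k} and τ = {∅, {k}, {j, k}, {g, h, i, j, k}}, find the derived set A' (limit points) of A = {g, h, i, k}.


A' = {g, h, i, j}

For each x ∈ X, list the open sets U ∈ τ with x ∈ U, then check whether U ∩ (A ∖ {x}) ≠ ∅ for every such U.
  x = g: opens ∋ x are {g, h, i, j, k}; each meets A ∖ {g}, so x IS a limit point.
  x = h: opens ∋ x are {g, h, i, j, k}; each meets A ∖ {h}, so x IS a limit point.
  x = i: opens ∋ x are {g, h, i, j, k}; each meets A ∖ {i}, so x IS a limit point.
  x = j: opens ∋ x are {j, k}, {g, h, i, j, k}; each meets A ∖ {j}, so x IS a limit point.
  x = k: open {k} ∋ x has {k} ∩ (A ∖ {k}) = ∅, so x is NOT a limit point.
Collecting: A' = {g, h, i, j}.


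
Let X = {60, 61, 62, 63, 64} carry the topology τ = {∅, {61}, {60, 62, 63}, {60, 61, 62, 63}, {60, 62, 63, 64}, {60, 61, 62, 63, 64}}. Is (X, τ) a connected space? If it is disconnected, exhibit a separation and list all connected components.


(X, τ) is disconnected; components = [{61}, {60, 62, 63, 64}].

Find clopen sets (U ∈ τ with X ∖ U ∈ τ):
  U = ∅, X ∖ U = {60, 61, 62, 63, 64} — both open, so U is clopen.
  U = {61}, X ∖ U = {60, 62, 63, 64} — both open, so U is clopen.
  U = {60, 62, 63, 64}, X ∖ U = {61} — both open, so U is clopen.
  U = {60, 61, 62, 63, 64}, X ∖ U = ∅ — both open, so U is clopen.
Nontrivial clopen(s) exist: e.g. {60, 62, 63, 64}. So (X, τ) is disconnected.
Compute connected components by grouping points that agree on all clopens:
  component: {61}
  component: {60, 62, 63, 64}


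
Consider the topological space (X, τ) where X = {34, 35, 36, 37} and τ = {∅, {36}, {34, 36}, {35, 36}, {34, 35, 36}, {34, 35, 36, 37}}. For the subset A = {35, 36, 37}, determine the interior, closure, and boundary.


int(A) = {35, 36}, cl(A) = {34, 35, 36, 37}, ∂A = {34, 37}.

Closed sets in (X, τ) are complements of opens:
  closed(X, τ) = {∅, {37}, {34, 37}, {35, 37}, {34, 35, 37}, {34, 35, 36, 37}}.
int(A) = ⋃ {U ∈ τ : U ⊆ A}. Opens contained in A: ∅, {36}, {35, 36}.
Taking the union of these: int(A) = {35, 36}.
cl(A) = ⋂ {C closed : A ⊆ C}. Closed sets containing A: {34, 35, 36, 37}.
Intersecting these: cl(A) = {34, 35, 36, 37}.
∂A = cl(A) ∖ int(A) = {34, 35, 36, 37} ∖ {35, 36} = {34, 37}.


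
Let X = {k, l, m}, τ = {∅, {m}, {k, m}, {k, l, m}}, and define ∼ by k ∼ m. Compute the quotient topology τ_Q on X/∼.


X/∼ = {[k=m], [l]}; |τ_Q| = 3.

Equivalence classes: [k=m], [l].
Quotient map π: X → X/∼ sends k ↦ [k=m], l ↦ [l], m ↦ [k=m].
For each subset V ⊆ X/∼, compute π^{-1}(V) ⊆ X and check whether π^{-1}(V) ∈ τ. V is open in τ_Q iff π^{-1}(V) ∈ τ.
  V = {}: π^{-1}(V) = ∅ ∈ τ ✓.
  V = {[k=m]}: π^{-1}(V) = {k, m} ∈ τ ✓.
  V = {[l]}: π^{-1}(V) = {l} ∉ τ ✗.
  V = {[k=m], [l]}: π^{-1}(V) = {k, l, m} ∈ τ ✓.
Open sets in the quotient: τ_Q = {{}, {[k=m]}, {[k=m], [l]}} (3 elements).


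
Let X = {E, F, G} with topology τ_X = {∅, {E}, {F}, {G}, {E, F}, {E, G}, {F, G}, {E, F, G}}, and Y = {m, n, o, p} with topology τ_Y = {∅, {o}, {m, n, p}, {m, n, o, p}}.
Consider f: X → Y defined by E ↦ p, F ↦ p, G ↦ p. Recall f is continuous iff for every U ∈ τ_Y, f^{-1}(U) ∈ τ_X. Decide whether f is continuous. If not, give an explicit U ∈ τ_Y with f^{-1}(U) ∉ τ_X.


f IS continuous.

Compute f^{-1}(U) for each U ∈ τ_Y:
  U = ∅: f^{-1}(U) = ∅ ∈ τ_X ✓.
  U = {o}: f^{-1}(U) = ∅ ∈ τ_X ✓.
  U = {m, n, p}: f^{-1}(U) = {E, F, G} ∈ τ_X ✓.
  U = {m, n, o, p}: f^{-1}(U) = {E, F, G} ∈ τ_X ✓.
Every preimage lies in τ_X, so f IS continuous.


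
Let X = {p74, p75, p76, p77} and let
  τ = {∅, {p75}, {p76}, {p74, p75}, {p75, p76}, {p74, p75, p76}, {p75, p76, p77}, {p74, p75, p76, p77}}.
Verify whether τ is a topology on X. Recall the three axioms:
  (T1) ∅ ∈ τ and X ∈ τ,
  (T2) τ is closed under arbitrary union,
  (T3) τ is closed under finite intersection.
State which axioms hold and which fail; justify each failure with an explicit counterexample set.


τ IS a topology on X.

Axiom (T1): ∅ ∈ τ? Yes; X ∈ τ? Yes.
Axiom (T2/T3): check pairwise unions and intersections of members of τ.
All pairwise intersections and unions checked — each lies in τ. Therefore τ satisfies (T1), (T2), (T3): it IS a topology on X.


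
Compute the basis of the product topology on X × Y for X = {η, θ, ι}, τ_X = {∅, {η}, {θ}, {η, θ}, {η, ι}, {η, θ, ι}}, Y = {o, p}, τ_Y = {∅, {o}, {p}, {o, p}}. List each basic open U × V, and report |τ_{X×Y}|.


Basis B = {∅ × ∅, {η} × {o}, {η} × {p}, {θ} × {o}, {θ} × {p}, {η} × {o, p}, {η, θ} × {o}, {η, ι} × {o}, {η, θ} × {p}, {η, ι} × {p}, {θ} × {o, p}, {η, θ, ι} × {o}, {η, θ, ι} × {p}, {η, θ} × {o, p}, {η, ι} × {o, p}, {η, θ, ι} × {o, p}}; |τ_{X×Y}| = 36.

Enumerate products U × V with U ∈ τ_X, V ∈ τ_Y (deduplicated):
  ∅ × ∅ = {} (∅)
  {η} × {o} = {(η,o)}
  {η} × {p} = {(η,p)}
  {θ} × {o} = {(θ,o)}
  {θ} × {p} = {(θ,p)}
  {η} × {o, p} = {(η,o), (η,p)}
  {η, θ} × {o} = {(η,o), (θ,o)}
  {η, ι} × {o} = {(η,o), (ι,o)}
  {η, θ} × {p} = {(η,p), (θ,p)}
  {η, ι} × {p} = {(η,p), (ι,p)}
  {θ} × {o, p} = {(θ,o), (θ,p)}
  {η, θ, ι} × {o} = {(η,o), (θ,o), (ι,o)}
  {η, θ, ι} × {p} = {(η,p), (θ,p), (ι,p)}
  {η, θ} × {o, p} = {(η,o), (η,p), (θ,o), (θ,p)}
  {η, ι} × {o, p} = {(η,o), (η,p), (ι,o), (ι,p)}
  {η, θ, ι} × {o, p} = {(η,o), (η,p), (θ,o), (θ,p), (ι,o), (ι,p)}
These 16 distinct sets form the basis B.
Close under arbitrary unions to get τ_{X×Y}; counting gives |τ_{X×Y}| = 36.


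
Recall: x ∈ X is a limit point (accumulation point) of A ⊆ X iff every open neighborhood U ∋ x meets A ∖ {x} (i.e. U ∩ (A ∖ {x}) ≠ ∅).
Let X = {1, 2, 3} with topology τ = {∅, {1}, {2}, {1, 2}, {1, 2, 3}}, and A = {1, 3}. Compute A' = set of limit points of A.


A' = {3}

For each x ∈ X, list the open sets U ∈ τ with x ∈ U, then check whether U ∩ (A ∖ {x}) ≠ ∅ for every such U.
  x = 1: open {1} ∋ x has {1} ∩ (A ∖ {1}) = ∅, so x is NOT a limit point.
  x = 2: open {2} ∋ x has {2} ∩ (A ∖ {2}) = ∅, so x is NOT a limit point.
  x = 3: opens ∋ x are {1, 2, 3}; each meets A ∖ {3}, so x IS a limit point.
Collecting: A' = {3}.


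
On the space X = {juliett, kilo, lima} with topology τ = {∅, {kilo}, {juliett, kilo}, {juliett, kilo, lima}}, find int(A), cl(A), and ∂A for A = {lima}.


int(A) = ∅, cl(A) = {lima}, ∂A = {lima}.

Closed sets in (X, τ) are complements of opens:
  closed(X, τ) = {∅, {lima}, {juliett, lima}, {juliett, kilo, lima}}.
int(A) = ⋃ {U ∈ τ : U ⊆ A}. Opens contained in A: ∅.
Taking the union of these: int(A) = ∅.
cl(A) = ⋂ {C closed : A ⊆ C}. Closed sets containing A: {lima}, {juliett, lima}, {juliett, kilo, lima}.
Intersecting these: cl(A) = {lima}.
∂A = cl(A) ∖ int(A) = {lima} ∖ ∅ = {lima}.


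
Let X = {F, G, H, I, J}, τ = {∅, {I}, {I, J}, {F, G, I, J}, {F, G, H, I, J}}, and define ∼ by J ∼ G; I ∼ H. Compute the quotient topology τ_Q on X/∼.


X/∼ = {[F], [G=J], [H=I]}; |τ_Q| = 2.

Equivalence classes: [F], [G=J], [H=I].
Quotient map π: X → X/∼ sends F ↦ [F], G ↦ [G=J], H ↦ [H=I], I ↦ [H=I], J ↦ [G=J].
For each subset V ⊆ X/∼, compute π^{-1}(V) ⊆ X and check whether π^{-1}(V) ∈ τ. V is open in τ_Q iff π^{-1}(V) ∈ τ.
  V = {}: π^{-1}(V) = ∅ ∈ τ ✓.
  V = {[F]}: π^{-1}(V) = {F} ∉ τ ✗.
  V = {[G=J]}: π^{-1}(V) = {G, J} ∉ τ ✗.
  V = {[F], [G=J]}: π^{-1}(V) = {F, G, J} ∉ τ ✗.
  V = {[H=I]}: π^{-1}(V) = {H, I} ∉ τ ✗.
  V = {[F], [H=I]}: π^{-1}(V) = {F, H, I} ∉ τ ✗.
  V = {[G=J], [H=I]}: π^{-1}(V) = {G, H, I, J} ∉ τ ✗.
  V = {[F], [G=J], [H=I]}: π^{-1}(V) = {F, G, H, I, J} ∈ τ ✓.
Open sets in the quotient: τ_Q = {{}, {[F], [G=J], [H=I]}} (2 elements).


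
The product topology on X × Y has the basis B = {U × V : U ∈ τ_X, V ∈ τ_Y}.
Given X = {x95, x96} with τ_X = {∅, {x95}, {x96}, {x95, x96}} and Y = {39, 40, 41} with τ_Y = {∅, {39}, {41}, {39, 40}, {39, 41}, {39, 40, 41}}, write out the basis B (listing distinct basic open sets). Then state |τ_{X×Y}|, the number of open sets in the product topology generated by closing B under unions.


Basis B = {∅ × ∅, {x95} × {39}, {x95} × {41}, {x96} × {39}, {x96} × {41}, {x95} × {39, 40}, {x95} × {39, 41}, {x95, x96} × {39}, {x95, x96} × {41}, {x96} × {39, 40}, {x96} × {39, 41}, {x95} × {39, 40, 41}, {x96} × {39, 40, 41}, {x95, x96} × {39, 40}, {x95, x96} × {39, 41}, {x95, x96} × {39, 40, 41}}; |τ_{X×Y}| = 36.

Enumerate products U × V with U ∈ τ_X, V ∈ τ_Y (deduplicated):
  ∅ × ∅ = {} (∅)
  {x95} × {39} = {(x95,39)}
  {x95} × {41} = {(x95,41)}
  {x96} × {39} = {(x96,39)}
  {x96} × {41} = {(x96,41)}
  {x95} × {39, 40} = {(x95,39), (x95,40)}
  {x95} × {39, 41} = {(x95,39), (x95,41)}
  {x95, x96} × {39} = {(x95,39), (x96,39)}
  {x95, x96} × {41} = {(x95,41), (x96,41)}
  {x96} × {39, 40} = {(x96,39), (x96,40)}
  {x96} × {39, 41} = {(x96,39), (x96,41)}
  {x95} × {39, 40, 41} = {(x95,39), (x95,40), (x95,41)}
  {x96} × {39, 40, 41} = {(x96,39), (x96,40), (x96,41)}
  {x95, x96} × {39, 40} = {(x95,39), (x95,40), (x96,39), (x96,40)}
  {x95, x96} × {39, 41} = {(x95,39), (x95,41), (x96,39), (x96,41)}
  {x95, x96} × {39, 40, 41} = {(x95,39), (x95,40), (x95,41), (x96,39), (x96,40), (x96,41)}
These 16 distinct sets form the basis B.
Close under arbitrary unions to get τ_{X×Y}; counting gives |τ_{X×Y}| = 36.


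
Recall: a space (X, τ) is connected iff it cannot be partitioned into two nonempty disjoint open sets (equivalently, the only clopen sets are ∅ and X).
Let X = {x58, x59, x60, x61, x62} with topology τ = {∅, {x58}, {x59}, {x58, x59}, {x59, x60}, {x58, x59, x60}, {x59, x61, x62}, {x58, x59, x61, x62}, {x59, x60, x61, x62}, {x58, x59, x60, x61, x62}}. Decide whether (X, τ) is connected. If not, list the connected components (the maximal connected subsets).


(X, τ) is disconnected; components = [{x58}, {x59, x60, x61, x62}].

Find clopen sets (U ∈ τ with X ∖ U ∈ τ):
  U = ∅, X ∖ U = {x58, x59, x60, x61, x62} — both open, so U is clopen.
  U = {x58}, X ∖ U = {x59, x60, x61, x62} — both open, so U is clopen.
  U = {x59, x60, x61, x62}, X ∖ U = {x58} — both open, so U is clopen.
  U = {x58, x59, x60, x61, x62}, X ∖ U = ∅ — both open, so U is clopen.
Nontrivial clopen(s) exist: e.g. {x59, x60, x61, x62}. So (X, τ) is disconnected.
Compute connected components by grouping points that agree on all clopens:
  component: {x58}
  component: {x59, x60, x61, x62}


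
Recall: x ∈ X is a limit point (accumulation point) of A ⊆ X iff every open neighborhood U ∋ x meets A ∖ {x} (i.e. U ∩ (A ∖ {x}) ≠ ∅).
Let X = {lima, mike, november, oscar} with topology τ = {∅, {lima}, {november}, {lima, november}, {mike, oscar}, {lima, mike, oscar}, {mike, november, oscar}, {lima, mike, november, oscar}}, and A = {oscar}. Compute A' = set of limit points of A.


A' = {mike}

For each x ∈ X, list the open sets U ∈ τ with x ∈ U, then check whether U ∩ (A ∖ {x}) ≠ ∅ for every such U.
  x = lima: open {lima} ∋ x has {lima} ∩ (A ∖ {lima}) = ∅, so x is NOT a limit point.
  x = mike: opens ∋ x are {mike, oscar}, {lima, mike, oscar}, {mike, november, oscar}, {lima, mike, november, oscar}; each meets A ∖ {mike}, so x IS a limit point.
  x = november: open {november} ∋ x has {november} ∩ (A ∖ {november}) = ∅, so x is NOT a limit point.
  x = oscar: open {mike, oscar} ∋ x has {mike, oscar} ∩ (A ∖ {oscar}) = ∅, so x is NOT a limit point.
Collecting: A' = {mike}.


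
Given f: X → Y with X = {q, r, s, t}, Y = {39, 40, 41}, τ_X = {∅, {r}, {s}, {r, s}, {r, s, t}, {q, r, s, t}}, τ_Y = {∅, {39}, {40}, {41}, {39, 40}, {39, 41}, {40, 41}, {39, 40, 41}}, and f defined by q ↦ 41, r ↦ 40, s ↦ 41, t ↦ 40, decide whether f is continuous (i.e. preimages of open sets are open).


f is NOT continuous.

Compute f^{-1}(U) for each U ∈ τ_Y:
  U = ∅: f^{-1}(U) = ∅ ∈ τ_X ✓.
  U = {39}: f^{-1}(U) = ∅ ∈ τ_X ✓.
  U = {40}: f^{-1}(U) = {r, t} ∉ τ_X ✗.
  U = {41}: f^{-1}(U) = {q, s} ∉ τ_X ✗.
  U = {39, 40}: f^{-1}(U) = {r, t} ∉ τ_X ✗.
  U = {39, 41}: f^{-1}(U) = {q, s} ∉ τ_X ✗.
  U = {40, 41}: f^{-1}(U) = {q, r, s, t} ∈ τ_X ✓.
  U = {39, 40, 41}: f^{-1}(U) = {q, r, s, t} ∈ τ_X ✓.
Found U = {40} with f^{-1}(U) = {r, t} not in τ_X. Therefore f is NOT continuous.
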